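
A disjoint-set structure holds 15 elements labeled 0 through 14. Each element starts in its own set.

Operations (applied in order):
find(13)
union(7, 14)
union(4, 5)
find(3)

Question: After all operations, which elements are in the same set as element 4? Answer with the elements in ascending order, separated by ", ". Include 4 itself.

Answer: 4, 5

Derivation:
Step 1: find(13) -> no change; set of 13 is {13}
Step 2: union(7, 14) -> merged; set of 7 now {7, 14}
Step 3: union(4, 5) -> merged; set of 4 now {4, 5}
Step 4: find(3) -> no change; set of 3 is {3}
Component of 4: {4, 5}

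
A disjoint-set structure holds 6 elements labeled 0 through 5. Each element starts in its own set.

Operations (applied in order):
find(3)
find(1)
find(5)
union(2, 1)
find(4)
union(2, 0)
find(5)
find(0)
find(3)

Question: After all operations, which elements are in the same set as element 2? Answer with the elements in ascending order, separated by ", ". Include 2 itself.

Step 1: find(3) -> no change; set of 3 is {3}
Step 2: find(1) -> no change; set of 1 is {1}
Step 3: find(5) -> no change; set of 5 is {5}
Step 4: union(2, 1) -> merged; set of 2 now {1, 2}
Step 5: find(4) -> no change; set of 4 is {4}
Step 6: union(2, 0) -> merged; set of 2 now {0, 1, 2}
Step 7: find(5) -> no change; set of 5 is {5}
Step 8: find(0) -> no change; set of 0 is {0, 1, 2}
Step 9: find(3) -> no change; set of 3 is {3}
Component of 2: {0, 1, 2}

Answer: 0, 1, 2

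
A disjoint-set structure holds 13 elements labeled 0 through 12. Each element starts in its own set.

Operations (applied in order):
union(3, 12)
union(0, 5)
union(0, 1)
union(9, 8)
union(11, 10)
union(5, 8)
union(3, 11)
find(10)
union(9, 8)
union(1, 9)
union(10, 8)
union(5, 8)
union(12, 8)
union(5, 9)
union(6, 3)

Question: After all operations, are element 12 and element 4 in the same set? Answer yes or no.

Answer: no

Derivation:
Step 1: union(3, 12) -> merged; set of 3 now {3, 12}
Step 2: union(0, 5) -> merged; set of 0 now {0, 5}
Step 3: union(0, 1) -> merged; set of 0 now {0, 1, 5}
Step 4: union(9, 8) -> merged; set of 9 now {8, 9}
Step 5: union(11, 10) -> merged; set of 11 now {10, 11}
Step 6: union(5, 8) -> merged; set of 5 now {0, 1, 5, 8, 9}
Step 7: union(3, 11) -> merged; set of 3 now {3, 10, 11, 12}
Step 8: find(10) -> no change; set of 10 is {3, 10, 11, 12}
Step 9: union(9, 8) -> already same set; set of 9 now {0, 1, 5, 8, 9}
Step 10: union(1, 9) -> already same set; set of 1 now {0, 1, 5, 8, 9}
Step 11: union(10, 8) -> merged; set of 10 now {0, 1, 3, 5, 8, 9, 10, 11, 12}
Step 12: union(5, 8) -> already same set; set of 5 now {0, 1, 3, 5, 8, 9, 10, 11, 12}
Step 13: union(12, 8) -> already same set; set of 12 now {0, 1, 3, 5, 8, 9, 10, 11, 12}
Step 14: union(5, 9) -> already same set; set of 5 now {0, 1, 3, 5, 8, 9, 10, 11, 12}
Step 15: union(6, 3) -> merged; set of 6 now {0, 1, 3, 5, 6, 8, 9, 10, 11, 12}
Set of 12: {0, 1, 3, 5, 6, 8, 9, 10, 11, 12}; 4 is not a member.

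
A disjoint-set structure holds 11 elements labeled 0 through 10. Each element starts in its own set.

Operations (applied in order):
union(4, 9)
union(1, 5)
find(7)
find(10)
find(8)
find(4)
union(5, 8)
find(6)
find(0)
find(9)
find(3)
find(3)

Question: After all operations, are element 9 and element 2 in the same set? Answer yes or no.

Step 1: union(4, 9) -> merged; set of 4 now {4, 9}
Step 2: union(1, 5) -> merged; set of 1 now {1, 5}
Step 3: find(7) -> no change; set of 7 is {7}
Step 4: find(10) -> no change; set of 10 is {10}
Step 5: find(8) -> no change; set of 8 is {8}
Step 6: find(4) -> no change; set of 4 is {4, 9}
Step 7: union(5, 8) -> merged; set of 5 now {1, 5, 8}
Step 8: find(6) -> no change; set of 6 is {6}
Step 9: find(0) -> no change; set of 0 is {0}
Step 10: find(9) -> no change; set of 9 is {4, 9}
Step 11: find(3) -> no change; set of 3 is {3}
Step 12: find(3) -> no change; set of 3 is {3}
Set of 9: {4, 9}; 2 is not a member.

Answer: no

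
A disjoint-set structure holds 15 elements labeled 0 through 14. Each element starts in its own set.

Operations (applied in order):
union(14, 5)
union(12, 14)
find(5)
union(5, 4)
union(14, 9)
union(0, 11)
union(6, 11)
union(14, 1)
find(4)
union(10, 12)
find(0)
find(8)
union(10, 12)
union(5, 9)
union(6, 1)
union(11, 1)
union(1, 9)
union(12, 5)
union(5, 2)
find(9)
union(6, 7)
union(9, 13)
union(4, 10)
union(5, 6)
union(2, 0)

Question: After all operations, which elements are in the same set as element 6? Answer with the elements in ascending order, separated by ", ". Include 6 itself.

Answer: 0, 1, 2, 4, 5, 6, 7, 9, 10, 11, 12, 13, 14

Derivation:
Step 1: union(14, 5) -> merged; set of 14 now {5, 14}
Step 2: union(12, 14) -> merged; set of 12 now {5, 12, 14}
Step 3: find(5) -> no change; set of 5 is {5, 12, 14}
Step 4: union(5, 4) -> merged; set of 5 now {4, 5, 12, 14}
Step 5: union(14, 9) -> merged; set of 14 now {4, 5, 9, 12, 14}
Step 6: union(0, 11) -> merged; set of 0 now {0, 11}
Step 7: union(6, 11) -> merged; set of 6 now {0, 6, 11}
Step 8: union(14, 1) -> merged; set of 14 now {1, 4, 5, 9, 12, 14}
Step 9: find(4) -> no change; set of 4 is {1, 4, 5, 9, 12, 14}
Step 10: union(10, 12) -> merged; set of 10 now {1, 4, 5, 9, 10, 12, 14}
Step 11: find(0) -> no change; set of 0 is {0, 6, 11}
Step 12: find(8) -> no change; set of 8 is {8}
Step 13: union(10, 12) -> already same set; set of 10 now {1, 4, 5, 9, 10, 12, 14}
Step 14: union(5, 9) -> already same set; set of 5 now {1, 4, 5, 9, 10, 12, 14}
Step 15: union(6, 1) -> merged; set of 6 now {0, 1, 4, 5, 6, 9, 10, 11, 12, 14}
Step 16: union(11, 1) -> already same set; set of 11 now {0, 1, 4, 5, 6, 9, 10, 11, 12, 14}
Step 17: union(1, 9) -> already same set; set of 1 now {0, 1, 4, 5, 6, 9, 10, 11, 12, 14}
Step 18: union(12, 5) -> already same set; set of 12 now {0, 1, 4, 5, 6, 9, 10, 11, 12, 14}
Step 19: union(5, 2) -> merged; set of 5 now {0, 1, 2, 4, 5, 6, 9, 10, 11, 12, 14}
Step 20: find(9) -> no change; set of 9 is {0, 1, 2, 4, 5, 6, 9, 10, 11, 12, 14}
Step 21: union(6, 7) -> merged; set of 6 now {0, 1, 2, 4, 5, 6, 7, 9, 10, 11, 12, 14}
Step 22: union(9, 13) -> merged; set of 9 now {0, 1, 2, 4, 5, 6, 7, 9, 10, 11, 12, 13, 14}
Step 23: union(4, 10) -> already same set; set of 4 now {0, 1, 2, 4, 5, 6, 7, 9, 10, 11, 12, 13, 14}
Step 24: union(5, 6) -> already same set; set of 5 now {0, 1, 2, 4, 5, 6, 7, 9, 10, 11, 12, 13, 14}
Step 25: union(2, 0) -> already same set; set of 2 now {0, 1, 2, 4, 5, 6, 7, 9, 10, 11, 12, 13, 14}
Component of 6: {0, 1, 2, 4, 5, 6, 7, 9, 10, 11, 12, 13, 14}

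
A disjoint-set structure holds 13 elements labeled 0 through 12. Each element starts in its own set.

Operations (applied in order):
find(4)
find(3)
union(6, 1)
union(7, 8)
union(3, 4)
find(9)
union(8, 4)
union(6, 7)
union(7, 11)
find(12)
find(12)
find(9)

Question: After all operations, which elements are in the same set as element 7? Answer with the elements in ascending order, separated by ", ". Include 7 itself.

Step 1: find(4) -> no change; set of 4 is {4}
Step 2: find(3) -> no change; set of 3 is {3}
Step 3: union(6, 1) -> merged; set of 6 now {1, 6}
Step 4: union(7, 8) -> merged; set of 7 now {7, 8}
Step 5: union(3, 4) -> merged; set of 3 now {3, 4}
Step 6: find(9) -> no change; set of 9 is {9}
Step 7: union(8, 4) -> merged; set of 8 now {3, 4, 7, 8}
Step 8: union(6, 7) -> merged; set of 6 now {1, 3, 4, 6, 7, 8}
Step 9: union(7, 11) -> merged; set of 7 now {1, 3, 4, 6, 7, 8, 11}
Step 10: find(12) -> no change; set of 12 is {12}
Step 11: find(12) -> no change; set of 12 is {12}
Step 12: find(9) -> no change; set of 9 is {9}
Component of 7: {1, 3, 4, 6, 7, 8, 11}

Answer: 1, 3, 4, 6, 7, 8, 11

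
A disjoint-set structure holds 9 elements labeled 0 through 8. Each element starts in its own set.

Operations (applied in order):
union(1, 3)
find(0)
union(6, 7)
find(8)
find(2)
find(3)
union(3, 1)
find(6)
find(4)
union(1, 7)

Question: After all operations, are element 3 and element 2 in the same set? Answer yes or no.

Answer: no

Derivation:
Step 1: union(1, 3) -> merged; set of 1 now {1, 3}
Step 2: find(0) -> no change; set of 0 is {0}
Step 3: union(6, 7) -> merged; set of 6 now {6, 7}
Step 4: find(8) -> no change; set of 8 is {8}
Step 5: find(2) -> no change; set of 2 is {2}
Step 6: find(3) -> no change; set of 3 is {1, 3}
Step 7: union(3, 1) -> already same set; set of 3 now {1, 3}
Step 8: find(6) -> no change; set of 6 is {6, 7}
Step 9: find(4) -> no change; set of 4 is {4}
Step 10: union(1, 7) -> merged; set of 1 now {1, 3, 6, 7}
Set of 3: {1, 3, 6, 7}; 2 is not a member.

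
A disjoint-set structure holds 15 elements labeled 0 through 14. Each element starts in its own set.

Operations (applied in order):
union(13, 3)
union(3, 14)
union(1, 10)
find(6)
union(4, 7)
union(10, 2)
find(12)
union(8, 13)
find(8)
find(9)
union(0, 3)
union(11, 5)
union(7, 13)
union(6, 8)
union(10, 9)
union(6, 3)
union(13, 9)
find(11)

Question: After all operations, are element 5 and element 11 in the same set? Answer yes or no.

Answer: yes

Derivation:
Step 1: union(13, 3) -> merged; set of 13 now {3, 13}
Step 2: union(3, 14) -> merged; set of 3 now {3, 13, 14}
Step 3: union(1, 10) -> merged; set of 1 now {1, 10}
Step 4: find(6) -> no change; set of 6 is {6}
Step 5: union(4, 7) -> merged; set of 4 now {4, 7}
Step 6: union(10, 2) -> merged; set of 10 now {1, 2, 10}
Step 7: find(12) -> no change; set of 12 is {12}
Step 8: union(8, 13) -> merged; set of 8 now {3, 8, 13, 14}
Step 9: find(8) -> no change; set of 8 is {3, 8, 13, 14}
Step 10: find(9) -> no change; set of 9 is {9}
Step 11: union(0, 3) -> merged; set of 0 now {0, 3, 8, 13, 14}
Step 12: union(11, 5) -> merged; set of 11 now {5, 11}
Step 13: union(7, 13) -> merged; set of 7 now {0, 3, 4, 7, 8, 13, 14}
Step 14: union(6, 8) -> merged; set of 6 now {0, 3, 4, 6, 7, 8, 13, 14}
Step 15: union(10, 9) -> merged; set of 10 now {1, 2, 9, 10}
Step 16: union(6, 3) -> already same set; set of 6 now {0, 3, 4, 6, 7, 8, 13, 14}
Step 17: union(13, 9) -> merged; set of 13 now {0, 1, 2, 3, 4, 6, 7, 8, 9, 10, 13, 14}
Step 18: find(11) -> no change; set of 11 is {5, 11}
Set of 5: {5, 11}; 11 is a member.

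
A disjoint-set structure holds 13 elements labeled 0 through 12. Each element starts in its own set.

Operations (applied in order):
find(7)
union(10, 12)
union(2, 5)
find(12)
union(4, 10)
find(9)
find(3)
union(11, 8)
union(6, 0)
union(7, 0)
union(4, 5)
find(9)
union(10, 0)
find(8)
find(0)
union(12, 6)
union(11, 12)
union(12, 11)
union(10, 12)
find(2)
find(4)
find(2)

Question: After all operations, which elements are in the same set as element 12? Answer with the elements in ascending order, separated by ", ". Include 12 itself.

Answer: 0, 2, 4, 5, 6, 7, 8, 10, 11, 12

Derivation:
Step 1: find(7) -> no change; set of 7 is {7}
Step 2: union(10, 12) -> merged; set of 10 now {10, 12}
Step 3: union(2, 5) -> merged; set of 2 now {2, 5}
Step 4: find(12) -> no change; set of 12 is {10, 12}
Step 5: union(4, 10) -> merged; set of 4 now {4, 10, 12}
Step 6: find(9) -> no change; set of 9 is {9}
Step 7: find(3) -> no change; set of 3 is {3}
Step 8: union(11, 8) -> merged; set of 11 now {8, 11}
Step 9: union(6, 0) -> merged; set of 6 now {0, 6}
Step 10: union(7, 0) -> merged; set of 7 now {0, 6, 7}
Step 11: union(4, 5) -> merged; set of 4 now {2, 4, 5, 10, 12}
Step 12: find(9) -> no change; set of 9 is {9}
Step 13: union(10, 0) -> merged; set of 10 now {0, 2, 4, 5, 6, 7, 10, 12}
Step 14: find(8) -> no change; set of 8 is {8, 11}
Step 15: find(0) -> no change; set of 0 is {0, 2, 4, 5, 6, 7, 10, 12}
Step 16: union(12, 6) -> already same set; set of 12 now {0, 2, 4, 5, 6, 7, 10, 12}
Step 17: union(11, 12) -> merged; set of 11 now {0, 2, 4, 5, 6, 7, 8, 10, 11, 12}
Step 18: union(12, 11) -> already same set; set of 12 now {0, 2, 4, 5, 6, 7, 8, 10, 11, 12}
Step 19: union(10, 12) -> already same set; set of 10 now {0, 2, 4, 5, 6, 7, 8, 10, 11, 12}
Step 20: find(2) -> no change; set of 2 is {0, 2, 4, 5, 6, 7, 8, 10, 11, 12}
Step 21: find(4) -> no change; set of 4 is {0, 2, 4, 5, 6, 7, 8, 10, 11, 12}
Step 22: find(2) -> no change; set of 2 is {0, 2, 4, 5, 6, 7, 8, 10, 11, 12}
Component of 12: {0, 2, 4, 5, 6, 7, 8, 10, 11, 12}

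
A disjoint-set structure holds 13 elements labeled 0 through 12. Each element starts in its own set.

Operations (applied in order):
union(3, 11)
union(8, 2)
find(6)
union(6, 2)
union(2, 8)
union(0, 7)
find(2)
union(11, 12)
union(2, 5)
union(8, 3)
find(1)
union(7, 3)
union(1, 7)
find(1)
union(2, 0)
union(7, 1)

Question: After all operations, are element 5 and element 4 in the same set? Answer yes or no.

Answer: no

Derivation:
Step 1: union(3, 11) -> merged; set of 3 now {3, 11}
Step 2: union(8, 2) -> merged; set of 8 now {2, 8}
Step 3: find(6) -> no change; set of 6 is {6}
Step 4: union(6, 2) -> merged; set of 6 now {2, 6, 8}
Step 5: union(2, 8) -> already same set; set of 2 now {2, 6, 8}
Step 6: union(0, 7) -> merged; set of 0 now {0, 7}
Step 7: find(2) -> no change; set of 2 is {2, 6, 8}
Step 8: union(11, 12) -> merged; set of 11 now {3, 11, 12}
Step 9: union(2, 5) -> merged; set of 2 now {2, 5, 6, 8}
Step 10: union(8, 3) -> merged; set of 8 now {2, 3, 5, 6, 8, 11, 12}
Step 11: find(1) -> no change; set of 1 is {1}
Step 12: union(7, 3) -> merged; set of 7 now {0, 2, 3, 5, 6, 7, 8, 11, 12}
Step 13: union(1, 7) -> merged; set of 1 now {0, 1, 2, 3, 5, 6, 7, 8, 11, 12}
Step 14: find(1) -> no change; set of 1 is {0, 1, 2, 3, 5, 6, 7, 8, 11, 12}
Step 15: union(2, 0) -> already same set; set of 2 now {0, 1, 2, 3, 5, 6, 7, 8, 11, 12}
Step 16: union(7, 1) -> already same set; set of 7 now {0, 1, 2, 3, 5, 6, 7, 8, 11, 12}
Set of 5: {0, 1, 2, 3, 5, 6, 7, 8, 11, 12}; 4 is not a member.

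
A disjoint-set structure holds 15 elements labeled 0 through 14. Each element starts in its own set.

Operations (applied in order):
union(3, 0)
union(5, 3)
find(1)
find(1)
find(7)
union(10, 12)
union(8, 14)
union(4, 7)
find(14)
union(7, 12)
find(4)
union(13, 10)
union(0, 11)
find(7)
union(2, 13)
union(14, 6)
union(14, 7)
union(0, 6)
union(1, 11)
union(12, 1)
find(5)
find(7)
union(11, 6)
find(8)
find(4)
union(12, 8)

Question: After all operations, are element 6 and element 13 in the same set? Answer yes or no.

Answer: yes

Derivation:
Step 1: union(3, 0) -> merged; set of 3 now {0, 3}
Step 2: union(5, 3) -> merged; set of 5 now {0, 3, 5}
Step 3: find(1) -> no change; set of 1 is {1}
Step 4: find(1) -> no change; set of 1 is {1}
Step 5: find(7) -> no change; set of 7 is {7}
Step 6: union(10, 12) -> merged; set of 10 now {10, 12}
Step 7: union(8, 14) -> merged; set of 8 now {8, 14}
Step 8: union(4, 7) -> merged; set of 4 now {4, 7}
Step 9: find(14) -> no change; set of 14 is {8, 14}
Step 10: union(7, 12) -> merged; set of 7 now {4, 7, 10, 12}
Step 11: find(4) -> no change; set of 4 is {4, 7, 10, 12}
Step 12: union(13, 10) -> merged; set of 13 now {4, 7, 10, 12, 13}
Step 13: union(0, 11) -> merged; set of 0 now {0, 3, 5, 11}
Step 14: find(7) -> no change; set of 7 is {4, 7, 10, 12, 13}
Step 15: union(2, 13) -> merged; set of 2 now {2, 4, 7, 10, 12, 13}
Step 16: union(14, 6) -> merged; set of 14 now {6, 8, 14}
Step 17: union(14, 7) -> merged; set of 14 now {2, 4, 6, 7, 8, 10, 12, 13, 14}
Step 18: union(0, 6) -> merged; set of 0 now {0, 2, 3, 4, 5, 6, 7, 8, 10, 11, 12, 13, 14}
Step 19: union(1, 11) -> merged; set of 1 now {0, 1, 2, 3, 4, 5, 6, 7, 8, 10, 11, 12, 13, 14}
Step 20: union(12, 1) -> already same set; set of 12 now {0, 1, 2, 3, 4, 5, 6, 7, 8, 10, 11, 12, 13, 14}
Step 21: find(5) -> no change; set of 5 is {0, 1, 2, 3, 4, 5, 6, 7, 8, 10, 11, 12, 13, 14}
Step 22: find(7) -> no change; set of 7 is {0, 1, 2, 3, 4, 5, 6, 7, 8, 10, 11, 12, 13, 14}
Step 23: union(11, 6) -> already same set; set of 11 now {0, 1, 2, 3, 4, 5, 6, 7, 8, 10, 11, 12, 13, 14}
Step 24: find(8) -> no change; set of 8 is {0, 1, 2, 3, 4, 5, 6, 7, 8, 10, 11, 12, 13, 14}
Step 25: find(4) -> no change; set of 4 is {0, 1, 2, 3, 4, 5, 6, 7, 8, 10, 11, 12, 13, 14}
Step 26: union(12, 8) -> already same set; set of 12 now {0, 1, 2, 3, 4, 5, 6, 7, 8, 10, 11, 12, 13, 14}
Set of 6: {0, 1, 2, 3, 4, 5, 6, 7, 8, 10, 11, 12, 13, 14}; 13 is a member.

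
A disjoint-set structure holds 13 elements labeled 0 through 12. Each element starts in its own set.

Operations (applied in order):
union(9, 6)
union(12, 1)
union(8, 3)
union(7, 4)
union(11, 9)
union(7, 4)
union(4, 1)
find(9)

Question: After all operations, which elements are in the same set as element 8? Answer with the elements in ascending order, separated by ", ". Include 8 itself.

Step 1: union(9, 6) -> merged; set of 9 now {6, 9}
Step 2: union(12, 1) -> merged; set of 12 now {1, 12}
Step 3: union(8, 3) -> merged; set of 8 now {3, 8}
Step 4: union(7, 4) -> merged; set of 7 now {4, 7}
Step 5: union(11, 9) -> merged; set of 11 now {6, 9, 11}
Step 6: union(7, 4) -> already same set; set of 7 now {4, 7}
Step 7: union(4, 1) -> merged; set of 4 now {1, 4, 7, 12}
Step 8: find(9) -> no change; set of 9 is {6, 9, 11}
Component of 8: {3, 8}

Answer: 3, 8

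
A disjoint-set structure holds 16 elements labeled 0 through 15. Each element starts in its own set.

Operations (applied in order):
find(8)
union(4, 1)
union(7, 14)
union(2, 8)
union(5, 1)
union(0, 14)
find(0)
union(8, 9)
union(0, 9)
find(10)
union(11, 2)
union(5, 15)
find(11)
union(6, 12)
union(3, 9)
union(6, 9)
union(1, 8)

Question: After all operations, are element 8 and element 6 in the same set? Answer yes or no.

Answer: yes

Derivation:
Step 1: find(8) -> no change; set of 8 is {8}
Step 2: union(4, 1) -> merged; set of 4 now {1, 4}
Step 3: union(7, 14) -> merged; set of 7 now {7, 14}
Step 4: union(2, 8) -> merged; set of 2 now {2, 8}
Step 5: union(5, 1) -> merged; set of 5 now {1, 4, 5}
Step 6: union(0, 14) -> merged; set of 0 now {0, 7, 14}
Step 7: find(0) -> no change; set of 0 is {0, 7, 14}
Step 8: union(8, 9) -> merged; set of 8 now {2, 8, 9}
Step 9: union(0, 9) -> merged; set of 0 now {0, 2, 7, 8, 9, 14}
Step 10: find(10) -> no change; set of 10 is {10}
Step 11: union(11, 2) -> merged; set of 11 now {0, 2, 7, 8, 9, 11, 14}
Step 12: union(5, 15) -> merged; set of 5 now {1, 4, 5, 15}
Step 13: find(11) -> no change; set of 11 is {0, 2, 7, 8, 9, 11, 14}
Step 14: union(6, 12) -> merged; set of 6 now {6, 12}
Step 15: union(3, 9) -> merged; set of 3 now {0, 2, 3, 7, 8, 9, 11, 14}
Step 16: union(6, 9) -> merged; set of 6 now {0, 2, 3, 6, 7, 8, 9, 11, 12, 14}
Step 17: union(1, 8) -> merged; set of 1 now {0, 1, 2, 3, 4, 5, 6, 7, 8, 9, 11, 12, 14, 15}
Set of 8: {0, 1, 2, 3, 4, 5, 6, 7, 8, 9, 11, 12, 14, 15}; 6 is a member.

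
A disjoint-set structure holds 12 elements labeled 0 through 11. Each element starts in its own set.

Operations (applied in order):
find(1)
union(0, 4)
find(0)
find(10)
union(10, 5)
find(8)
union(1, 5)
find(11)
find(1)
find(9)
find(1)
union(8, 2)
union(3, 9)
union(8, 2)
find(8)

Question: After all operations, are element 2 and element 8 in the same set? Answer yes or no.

Step 1: find(1) -> no change; set of 1 is {1}
Step 2: union(0, 4) -> merged; set of 0 now {0, 4}
Step 3: find(0) -> no change; set of 0 is {0, 4}
Step 4: find(10) -> no change; set of 10 is {10}
Step 5: union(10, 5) -> merged; set of 10 now {5, 10}
Step 6: find(8) -> no change; set of 8 is {8}
Step 7: union(1, 5) -> merged; set of 1 now {1, 5, 10}
Step 8: find(11) -> no change; set of 11 is {11}
Step 9: find(1) -> no change; set of 1 is {1, 5, 10}
Step 10: find(9) -> no change; set of 9 is {9}
Step 11: find(1) -> no change; set of 1 is {1, 5, 10}
Step 12: union(8, 2) -> merged; set of 8 now {2, 8}
Step 13: union(3, 9) -> merged; set of 3 now {3, 9}
Step 14: union(8, 2) -> already same set; set of 8 now {2, 8}
Step 15: find(8) -> no change; set of 8 is {2, 8}
Set of 2: {2, 8}; 8 is a member.

Answer: yes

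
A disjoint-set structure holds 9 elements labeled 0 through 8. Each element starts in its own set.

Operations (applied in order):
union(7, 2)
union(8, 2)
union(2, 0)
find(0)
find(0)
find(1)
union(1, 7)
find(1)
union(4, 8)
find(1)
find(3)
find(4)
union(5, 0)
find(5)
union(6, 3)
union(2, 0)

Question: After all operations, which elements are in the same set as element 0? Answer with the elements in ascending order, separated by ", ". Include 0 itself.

Answer: 0, 1, 2, 4, 5, 7, 8

Derivation:
Step 1: union(7, 2) -> merged; set of 7 now {2, 7}
Step 2: union(8, 2) -> merged; set of 8 now {2, 7, 8}
Step 3: union(2, 0) -> merged; set of 2 now {0, 2, 7, 8}
Step 4: find(0) -> no change; set of 0 is {0, 2, 7, 8}
Step 5: find(0) -> no change; set of 0 is {0, 2, 7, 8}
Step 6: find(1) -> no change; set of 1 is {1}
Step 7: union(1, 7) -> merged; set of 1 now {0, 1, 2, 7, 8}
Step 8: find(1) -> no change; set of 1 is {0, 1, 2, 7, 8}
Step 9: union(4, 8) -> merged; set of 4 now {0, 1, 2, 4, 7, 8}
Step 10: find(1) -> no change; set of 1 is {0, 1, 2, 4, 7, 8}
Step 11: find(3) -> no change; set of 3 is {3}
Step 12: find(4) -> no change; set of 4 is {0, 1, 2, 4, 7, 8}
Step 13: union(5, 0) -> merged; set of 5 now {0, 1, 2, 4, 5, 7, 8}
Step 14: find(5) -> no change; set of 5 is {0, 1, 2, 4, 5, 7, 8}
Step 15: union(6, 3) -> merged; set of 6 now {3, 6}
Step 16: union(2, 0) -> already same set; set of 2 now {0, 1, 2, 4, 5, 7, 8}
Component of 0: {0, 1, 2, 4, 5, 7, 8}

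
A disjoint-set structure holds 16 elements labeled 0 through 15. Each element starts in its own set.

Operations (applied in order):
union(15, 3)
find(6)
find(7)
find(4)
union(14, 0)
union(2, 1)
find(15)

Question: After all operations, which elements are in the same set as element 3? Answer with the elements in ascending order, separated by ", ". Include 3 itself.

Answer: 3, 15

Derivation:
Step 1: union(15, 3) -> merged; set of 15 now {3, 15}
Step 2: find(6) -> no change; set of 6 is {6}
Step 3: find(7) -> no change; set of 7 is {7}
Step 4: find(4) -> no change; set of 4 is {4}
Step 5: union(14, 0) -> merged; set of 14 now {0, 14}
Step 6: union(2, 1) -> merged; set of 2 now {1, 2}
Step 7: find(15) -> no change; set of 15 is {3, 15}
Component of 3: {3, 15}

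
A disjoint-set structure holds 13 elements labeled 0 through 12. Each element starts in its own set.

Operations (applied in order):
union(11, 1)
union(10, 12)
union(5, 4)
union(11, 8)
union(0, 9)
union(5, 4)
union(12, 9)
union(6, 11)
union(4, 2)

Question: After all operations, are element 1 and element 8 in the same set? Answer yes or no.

Step 1: union(11, 1) -> merged; set of 11 now {1, 11}
Step 2: union(10, 12) -> merged; set of 10 now {10, 12}
Step 3: union(5, 4) -> merged; set of 5 now {4, 5}
Step 4: union(11, 8) -> merged; set of 11 now {1, 8, 11}
Step 5: union(0, 9) -> merged; set of 0 now {0, 9}
Step 6: union(5, 4) -> already same set; set of 5 now {4, 5}
Step 7: union(12, 9) -> merged; set of 12 now {0, 9, 10, 12}
Step 8: union(6, 11) -> merged; set of 6 now {1, 6, 8, 11}
Step 9: union(4, 2) -> merged; set of 4 now {2, 4, 5}
Set of 1: {1, 6, 8, 11}; 8 is a member.

Answer: yes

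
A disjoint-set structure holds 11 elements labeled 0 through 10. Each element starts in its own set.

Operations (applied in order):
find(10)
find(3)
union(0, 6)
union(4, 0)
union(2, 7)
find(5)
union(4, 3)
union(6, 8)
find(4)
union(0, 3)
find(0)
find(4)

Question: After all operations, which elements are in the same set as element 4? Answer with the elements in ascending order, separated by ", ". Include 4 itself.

Answer: 0, 3, 4, 6, 8

Derivation:
Step 1: find(10) -> no change; set of 10 is {10}
Step 2: find(3) -> no change; set of 3 is {3}
Step 3: union(0, 6) -> merged; set of 0 now {0, 6}
Step 4: union(4, 0) -> merged; set of 4 now {0, 4, 6}
Step 5: union(2, 7) -> merged; set of 2 now {2, 7}
Step 6: find(5) -> no change; set of 5 is {5}
Step 7: union(4, 3) -> merged; set of 4 now {0, 3, 4, 6}
Step 8: union(6, 8) -> merged; set of 6 now {0, 3, 4, 6, 8}
Step 9: find(4) -> no change; set of 4 is {0, 3, 4, 6, 8}
Step 10: union(0, 3) -> already same set; set of 0 now {0, 3, 4, 6, 8}
Step 11: find(0) -> no change; set of 0 is {0, 3, 4, 6, 8}
Step 12: find(4) -> no change; set of 4 is {0, 3, 4, 6, 8}
Component of 4: {0, 3, 4, 6, 8}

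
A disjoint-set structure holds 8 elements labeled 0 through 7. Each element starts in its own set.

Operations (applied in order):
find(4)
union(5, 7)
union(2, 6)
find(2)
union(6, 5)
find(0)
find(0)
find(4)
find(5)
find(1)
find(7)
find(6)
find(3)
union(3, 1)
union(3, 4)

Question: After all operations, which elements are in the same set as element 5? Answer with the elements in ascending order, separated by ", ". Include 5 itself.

Answer: 2, 5, 6, 7

Derivation:
Step 1: find(4) -> no change; set of 4 is {4}
Step 2: union(5, 7) -> merged; set of 5 now {5, 7}
Step 3: union(2, 6) -> merged; set of 2 now {2, 6}
Step 4: find(2) -> no change; set of 2 is {2, 6}
Step 5: union(6, 5) -> merged; set of 6 now {2, 5, 6, 7}
Step 6: find(0) -> no change; set of 0 is {0}
Step 7: find(0) -> no change; set of 0 is {0}
Step 8: find(4) -> no change; set of 4 is {4}
Step 9: find(5) -> no change; set of 5 is {2, 5, 6, 7}
Step 10: find(1) -> no change; set of 1 is {1}
Step 11: find(7) -> no change; set of 7 is {2, 5, 6, 7}
Step 12: find(6) -> no change; set of 6 is {2, 5, 6, 7}
Step 13: find(3) -> no change; set of 3 is {3}
Step 14: union(3, 1) -> merged; set of 3 now {1, 3}
Step 15: union(3, 4) -> merged; set of 3 now {1, 3, 4}
Component of 5: {2, 5, 6, 7}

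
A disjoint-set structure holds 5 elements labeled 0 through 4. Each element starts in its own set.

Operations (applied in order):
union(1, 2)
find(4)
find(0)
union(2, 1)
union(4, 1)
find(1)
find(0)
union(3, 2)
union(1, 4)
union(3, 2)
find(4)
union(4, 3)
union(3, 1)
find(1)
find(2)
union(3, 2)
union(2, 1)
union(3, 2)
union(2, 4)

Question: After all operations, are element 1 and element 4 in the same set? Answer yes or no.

Step 1: union(1, 2) -> merged; set of 1 now {1, 2}
Step 2: find(4) -> no change; set of 4 is {4}
Step 3: find(0) -> no change; set of 0 is {0}
Step 4: union(2, 1) -> already same set; set of 2 now {1, 2}
Step 5: union(4, 1) -> merged; set of 4 now {1, 2, 4}
Step 6: find(1) -> no change; set of 1 is {1, 2, 4}
Step 7: find(0) -> no change; set of 0 is {0}
Step 8: union(3, 2) -> merged; set of 3 now {1, 2, 3, 4}
Step 9: union(1, 4) -> already same set; set of 1 now {1, 2, 3, 4}
Step 10: union(3, 2) -> already same set; set of 3 now {1, 2, 3, 4}
Step 11: find(4) -> no change; set of 4 is {1, 2, 3, 4}
Step 12: union(4, 3) -> already same set; set of 4 now {1, 2, 3, 4}
Step 13: union(3, 1) -> already same set; set of 3 now {1, 2, 3, 4}
Step 14: find(1) -> no change; set of 1 is {1, 2, 3, 4}
Step 15: find(2) -> no change; set of 2 is {1, 2, 3, 4}
Step 16: union(3, 2) -> already same set; set of 3 now {1, 2, 3, 4}
Step 17: union(2, 1) -> already same set; set of 2 now {1, 2, 3, 4}
Step 18: union(3, 2) -> already same set; set of 3 now {1, 2, 3, 4}
Step 19: union(2, 4) -> already same set; set of 2 now {1, 2, 3, 4}
Set of 1: {1, 2, 3, 4}; 4 is a member.

Answer: yes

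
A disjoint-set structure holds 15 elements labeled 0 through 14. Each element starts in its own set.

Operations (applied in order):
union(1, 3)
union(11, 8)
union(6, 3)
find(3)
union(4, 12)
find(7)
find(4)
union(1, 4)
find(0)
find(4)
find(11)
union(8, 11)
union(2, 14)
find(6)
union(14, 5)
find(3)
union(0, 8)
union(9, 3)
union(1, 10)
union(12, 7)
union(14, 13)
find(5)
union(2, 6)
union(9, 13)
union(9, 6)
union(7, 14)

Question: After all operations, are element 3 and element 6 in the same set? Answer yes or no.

Answer: yes

Derivation:
Step 1: union(1, 3) -> merged; set of 1 now {1, 3}
Step 2: union(11, 8) -> merged; set of 11 now {8, 11}
Step 3: union(6, 3) -> merged; set of 6 now {1, 3, 6}
Step 4: find(3) -> no change; set of 3 is {1, 3, 6}
Step 5: union(4, 12) -> merged; set of 4 now {4, 12}
Step 6: find(7) -> no change; set of 7 is {7}
Step 7: find(4) -> no change; set of 4 is {4, 12}
Step 8: union(1, 4) -> merged; set of 1 now {1, 3, 4, 6, 12}
Step 9: find(0) -> no change; set of 0 is {0}
Step 10: find(4) -> no change; set of 4 is {1, 3, 4, 6, 12}
Step 11: find(11) -> no change; set of 11 is {8, 11}
Step 12: union(8, 11) -> already same set; set of 8 now {8, 11}
Step 13: union(2, 14) -> merged; set of 2 now {2, 14}
Step 14: find(6) -> no change; set of 6 is {1, 3, 4, 6, 12}
Step 15: union(14, 5) -> merged; set of 14 now {2, 5, 14}
Step 16: find(3) -> no change; set of 3 is {1, 3, 4, 6, 12}
Step 17: union(0, 8) -> merged; set of 0 now {0, 8, 11}
Step 18: union(9, 3) -> merged; set of 9 now {1, 3, 4, 6, 9, 12}
Step 19: union(1, 10) -> merged; set of 1 now {1, 3, 4, 6, 9, 10, 12}
Step 20: union(12, 7) -> merged; set of 12 now {1, 3, 4, 6, 7, 9, 10, 12}
Step 21: union(14, 13) -> merged; set of 14 now {2, 5, 13, 14}
Step 22: find(5) -> no change; set of 5 is {2, 5, 13, 14}
Step 23: union(2, 6) -> merged; set of 2 now {1, 2, 3, 4, 5, 6, 7, 9, 10, 12, 13, 14}
Step 24: union(9, 13) -> already same set; set of 9 now {1, 2, 3, 4, 5, 6, 7, 9, 10, 12, 13, 14}
Step 25: union(9, 6) -> already same set; set of 9 now {1, 2, 3, 4, 5, 6, 7, 9, 10, 12, 13, 14}
Step 26: union(7, 14) -> already same set; set of 7 now {1, 2, 3, 4, 5, 6, 7, 9, 10, 12, 13, 14}
Set of 3: {1, 2, 3, 4, 5, 6, 7, 9, 10, 12, 13, 14}; 6 is a member.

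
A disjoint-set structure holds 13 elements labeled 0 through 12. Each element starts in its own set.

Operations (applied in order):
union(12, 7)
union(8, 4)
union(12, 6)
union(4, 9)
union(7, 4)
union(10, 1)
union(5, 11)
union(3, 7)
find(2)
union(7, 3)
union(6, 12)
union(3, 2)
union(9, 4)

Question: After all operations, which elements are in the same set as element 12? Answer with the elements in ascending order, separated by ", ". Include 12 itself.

Step 1: union(12, 7) -> merged; set of 12 now {7, 12}
Step 2: union(8, 4) -> merged; set of 8 now {4, 8}
Step 3: union(12, 6) -> merged; set of 12 now {6, 7, 12}
Step 4: union(4, 9) -> merged; set of 4 now {4, 8, 9}
Step 5: union(7, 4) -> merged; set of 7 now {4, 6, 7, 8, 9, 12}
Step 6: union(10, 1) -> merged; set of 10 now {1, 10}
Step 7: union(5, 11) -> merged; set of 5 now {5, 11}
Step 8: union(3, 7) -> merged; set of 3 now {3, 4, 6, 7, 8, 9, 12}
Step 9: find(2) -> no change; set of 2 is {2}
Step 10: union(7, 3) -> already same set; set of 7 now {3, 4, 6, 7, 8, 9, 12}
Step 11: union(6, 12) -> already same set; set of 6 now {3, 4, 6, 7, 8, 9, 12}
Step 12: union(3, 2) -> merged; set of 3 now {2, 3, 4, 6, 7, 8, 9, 12}
Step 13: union(9, 4) -> already same set; set of 9 now {2, 3, 4, 6, 7, 8, 9, 12}
Component of 12: {2, 3, 4, 6, 7, 8, 9, 12}

Answer: 2, 3, 4, 6, 7, 8, 9, 12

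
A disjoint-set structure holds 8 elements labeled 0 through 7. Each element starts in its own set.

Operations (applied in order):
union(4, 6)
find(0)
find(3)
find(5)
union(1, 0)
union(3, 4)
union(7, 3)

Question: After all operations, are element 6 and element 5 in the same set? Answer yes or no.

Step 1: union(4, 6) -> merged; set of 4 now {4, 6}
Step 2: find(0) -> no change; set of 0 is {0}
Step 3: find(3) -> no change; set of 3 is {3}
Step 4: find(5) -> no change; set of 5 is {5}
Step 5: union(1, 0) -> merged; set of 1 now {0, 1}
Step 6: union(3, 4) -> merged; set of 3 now {3, 4, 6}
Step 7: union(7, 3) -> merged; set of 7 now {3, 4, 6, 7}
Set of 6: {3, 4, 6, 7}; 5 is not a member.

Answer: no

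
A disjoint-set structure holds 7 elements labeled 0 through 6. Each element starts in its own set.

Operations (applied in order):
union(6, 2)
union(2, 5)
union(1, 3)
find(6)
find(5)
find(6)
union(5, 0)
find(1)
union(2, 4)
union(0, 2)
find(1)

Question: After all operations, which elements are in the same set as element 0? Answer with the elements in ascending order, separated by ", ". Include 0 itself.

Step 1: union(6, 2) -> merged; set of 6 now {2, 6}
Step 2: union(2, 5) -> merged; set of 2 now {2, 5, 6}
Step 3: union(1, 3) -> merged; set of 1 now {1, 3}
Step 4: find(6) -> no change; set of 6 is {2, 5, 6}
Step 5: find(5) -> no change; set of 5 is {2, 5, 6}
Step 6: find(6) -> no change; set of 6 is {2, 5, 6}
Step 7: union(5, 0) -> merged; set of 5 now {0, 2, 5, 6}
Step 8: find(1) -> no change; set of 1 is {1, 3}
Step 9: union(2, 4) -> merged; set of 2 now {0, 2, 4, 5, 6}
Step 10: union(0, 2) -> already same set; set of 0 now {0, 2, 4, 5, 6}
Step 11: find(1) -> no change; set of 1 is {1, 3}
Component of 0: {0, 2, 4, 5, 6}

Answer: 0, 2, 4, 5, 6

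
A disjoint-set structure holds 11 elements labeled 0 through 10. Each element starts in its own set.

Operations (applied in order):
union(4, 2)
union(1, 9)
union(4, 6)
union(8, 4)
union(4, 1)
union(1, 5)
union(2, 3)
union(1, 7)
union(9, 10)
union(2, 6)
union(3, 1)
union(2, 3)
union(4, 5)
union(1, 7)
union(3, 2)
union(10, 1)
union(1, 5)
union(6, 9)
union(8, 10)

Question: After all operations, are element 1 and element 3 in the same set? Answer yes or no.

Step 1: union(4, 2) -> merged; set of 4 now {2, 4}
Step 2: union(1, 9) -> merged; set of 1 now {1, 9}
Step 3: union(4, 6) -> merged; set of 4 now {2, 4, 6}
Step 4: union(8, 4) -> merged; set of 8 now {2, 4, 6, 8}
Step 5: union(4, 1) -> merged; set of 4 now {1, 2, 4, 6, 8, 9}
Step 6: union(1, 5) -> merged; set of 1 now {1, 2, 4, 5, 6, 8, 9}
Step 7: union(2, 3) -> merged; set of 2 now {1, 2, 3, 4, 5, 6, 8, 9}
Step 8: union(1, 7) -> merged; set of 1 now {1, 2, 3, 4, 5, 6, 7, 8, 9}
Step 9: union(9, 10) -> merged; set of 9 now {1, 2, 3, 4, 5, 6, 7, 8, 9, 10}
Step 10: union(2, 6) -> already same set; set of 2 now {1, 2, 3, 4, 5, 6, 7, 8, 9, 10}
Step 11: union(3, 1) -> already same set; set of 3 now {1, 2, 3, 4, 5, 6, 7, 8, 9, 10}
Step 12: union(2, 3) -> already same set; set of 2 now {1, 2, 3, 4, 5, 6, 7, 8, 9, 10}
Step 13: union(4, 5) -> already same set; set of 4 now {1, 2, 3, 4, 5, 6, 7, 8, 9, 10}
Step 14: union(1, 7) -> already same set; set of 1 now {1, 2, 3, 4, 5, 6, 7, 8, 9, 10}
Step 15: union(3, 2) -> already same set; set of 3 now {1, 2, 3, 4, 5, 6, 7, 8, 9, 10}
Step 16: union(10, 1) -> already same set; set of 10 now {1, 2, 3, 4, 5, 6, 7, 8, 9, 10}
Step 17: union(1, 5) -> already same set; set of 1 now {1, 2, 3, 4, 5, 6, 7, 8, 9, 10}
Step 18: union(6, 9) -> already same set; set of 6 now {1, 2, 3, 4, 5, 6, 7, 8, 9, 10}
Step 19: union(8, 10) -> already same set; set of 8 now {1, 2, 3, 4, 5, 6, 7, 8, 9, 10}
Set of 1: {1, 2, 3, 4, 5, 6, 7, 8, 9, 10}; 3 is a member.

Answer: yes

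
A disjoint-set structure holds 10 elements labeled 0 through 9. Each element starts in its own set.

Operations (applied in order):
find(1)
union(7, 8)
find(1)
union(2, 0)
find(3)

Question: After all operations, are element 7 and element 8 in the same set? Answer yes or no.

Step 1: find(1) -> no change; set of 1 is {1}
Step 2: union(7, 8) -> merged; set of 7 now {7, 8}
Step 3: find(1) -> no change; set of 1 is {1}
Step 4: union(2, 0) -> merged; set of 2 now {0, 2}
Step 5: find(3) -> no change; set of 3 is {3}
Set of 7: {7, 8}; 8 is a member.

Answer: yes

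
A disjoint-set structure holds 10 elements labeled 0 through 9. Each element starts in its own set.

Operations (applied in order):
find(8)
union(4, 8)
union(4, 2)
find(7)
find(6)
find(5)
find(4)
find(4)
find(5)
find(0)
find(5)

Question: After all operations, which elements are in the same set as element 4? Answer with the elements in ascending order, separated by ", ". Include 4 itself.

Answer: 2, 4, 8

Derivation:
Step 1: find(8) -> no change; set of 8 is {8}
Step 2: union(4, 8) -> merged; set of 4 now {4, 8}
Step 3: union(4, 2) -> merged; set of 4 now {2, 4, 8}
Step 4: find(7) -> no change; set of 7 is {7}
Step 5: find(6) -> no change; set of 6 is {6}
Step 6: find(5) -> no change; set of 5 is {5}
Step 7: find(4) -> no change; set of 4 is {2, 4, 8}
Step 8: find(4) -> no change; set of 4 is {2, 4, 8}
Step 9: find(5) -> no change; set of 5 is {5}
Step 10: find(0) -> no change; set of 0 is {0}
Step 11: find(5) -> no change; set of 5 is {5}
Component of 4: {2, 4, 8}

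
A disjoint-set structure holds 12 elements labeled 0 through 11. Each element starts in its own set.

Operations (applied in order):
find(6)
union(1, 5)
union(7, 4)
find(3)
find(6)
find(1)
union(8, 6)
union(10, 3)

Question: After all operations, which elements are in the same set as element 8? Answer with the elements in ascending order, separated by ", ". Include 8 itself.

Answer: 6, 8

Derivation:
Step 1: find(6) -> no change; set of 6 is {6}
Step 2: union(1, 5) -> merged; set of 1 now {1, 5}
Step 3: union(7, 4) -> merged; set of 7 now {4, 7}
Step 4: find(3) -> no change; set of 3 is {3}
Step 5: find(6) -> no change; set of 6 is {6}
Step 6: find(1) -> no change; set of 1 is {1, 5}
Step 7: union(8, 6) -> merged; set of 8 now {6, 8}
Step 8: union(10, 3) -> merged; set of 10 now {3, 10}
Component of 8: {6, 8}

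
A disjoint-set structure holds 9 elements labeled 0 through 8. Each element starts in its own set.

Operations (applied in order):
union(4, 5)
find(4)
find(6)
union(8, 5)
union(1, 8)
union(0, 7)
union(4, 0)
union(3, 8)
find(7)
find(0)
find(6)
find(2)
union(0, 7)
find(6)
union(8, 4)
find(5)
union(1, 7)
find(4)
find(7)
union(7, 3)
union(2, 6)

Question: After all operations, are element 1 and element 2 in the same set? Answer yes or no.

Answer: no

Derivation:
Step 1: union(4, 5) -> merged; set of 4 now {4, 5}
Step 2: find(4) -> no change; set of 4 is {4, 5}
Step 3: find(6) -> no change; set of 6 is {6}
Step 4: union(8, 5) -> merged; set of 8 now {4, 5, 8}
Step 5: union(1, 8) -> merged; set of 1 now {1, 4, 5, 8}
Step 6: union(0, 7) -> merged; set of 0 now {0, 7}
Step 7: union(4, 0) -> merged; set of 4 now {0, 1, 4, 5, 7, 8}
Step 8: union(3, 8) -> merged; set of 3 now {0, 1, 3, 4, 5, 7, 8}
Step 9: find(7) -> no change; set of 7 is {0, 1, 3, 4, 5, 7, 8}
Step 10: find(0) -> no change; set of 0 is {0, 1, 3, 4, 5, 7, 8}
Step 11: find(6) -> no change; set of 6 is {6}
Step 12: find(2) -> no change; set of 2 is {2}
Step 13: union(0, 7) -> already same set; set of 0 now {0, 1, 3, 4, 5, 7, 8}
Step 14: find(6) -> no change; set of 6 is {6}
Step 15: union(8, 4) -> already same set; set of 8 now {0, 1, 3, 4, 5, 7, 8}
Step 16: find(5) -> no change; set of 5 is {0, 1, 3, 4, 5, 7, 8}
Step 17: union(1, 7) -> already same set; set of 1 now {0, 1, 3, 4, 5, 7, 8}
Step 18: find(4) -> no change; set of 4 is {0, 1, 3, 4, 5, 7, 8}
Step 19: find(7) -> no change; set of 7 is {0, 1, 3, 4, 5, 7, 8}
Step 20: union(7, 3) -> already same set; set of 7 now {0, 1, 3, 4, 5, 7, 8}
Step 21: union(2, 6) -> merged; set of 2 now {2, 6}
Set of 1: {0, 1, 3, 4, 5, 7, 8}; 2 is not a member.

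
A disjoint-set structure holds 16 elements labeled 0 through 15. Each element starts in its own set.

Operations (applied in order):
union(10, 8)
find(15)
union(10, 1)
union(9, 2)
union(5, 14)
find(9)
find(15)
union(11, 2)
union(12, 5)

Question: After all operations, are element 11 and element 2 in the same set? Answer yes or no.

Step 1: union(10, 8) -> merged; set of 10 now {8, 10}
Step 2: find(15) -> no change; set of 15 is {15}
Step 3: union(10, 1) -> merged; set of 10 now {1, 8, 10}
Step 4: union(9, 2) -> merged; set of 9 now {2, 9}
Step 5: union(5, 14) -> merged; set of 5 now {5, 14}
Step 6: find(9) -> no change; set of 9 is {2, 9}
Step 7: find(15) -> no change; set of 15 is {15}
Step 8: union(11, 2) -> merged; set of 11 now {2, 9, 11}
Step 9: union(12, 5) -> merged; set of 12 now {5, 12, 14}
Set of 11: {2, 9, 11}; 2 is a member.

Answer: yes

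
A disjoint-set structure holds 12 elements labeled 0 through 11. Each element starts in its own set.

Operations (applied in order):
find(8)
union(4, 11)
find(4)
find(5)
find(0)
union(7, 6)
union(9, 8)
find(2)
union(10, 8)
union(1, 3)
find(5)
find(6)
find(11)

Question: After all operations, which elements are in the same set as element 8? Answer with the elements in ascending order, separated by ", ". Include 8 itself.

Answer: 8, 9, 10

Derivation:
Step 1: find(8) -> no change; set of 8 is {8}
Step 2: union(4, 11) -> merged; set of 4 now {4, 11}
Step 3: find(4) -> no change; set of 4 is {4, 11}
Step 4: find(5) -> no change; set of 5 is {5}
Step 5: find(0) -> no change; set of 0 is {0}
Step 6: union(7, 6) -> merged; set of 7 now {6, 7}
Step 7: union(9, 8) -> merged; set of 9 now {8, 9}
Step 8: find(2) -> no change; set of 2 is {2}
Step 9: union(10, 8) -> merged; set of 10 now {8, 9, 10}
Step 10: union(1, 3) -> merged; set of 1 now {1, 3}
Step 11: find(5) -> no change; set of 5 is {5}
Step 12: find(6) -> no change; set of 6 is {6, 7}
Step 13: find(11) -> no change; set of 11 is {4, 11}
Component of 8: {8, 9, 10}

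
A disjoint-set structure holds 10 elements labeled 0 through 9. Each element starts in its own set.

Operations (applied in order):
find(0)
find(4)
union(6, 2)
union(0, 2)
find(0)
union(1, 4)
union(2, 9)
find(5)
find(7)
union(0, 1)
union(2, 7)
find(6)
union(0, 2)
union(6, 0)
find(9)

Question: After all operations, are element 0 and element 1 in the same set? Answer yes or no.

Answer: yes

Derivation:
Step 1: find(0) -> no change; set of 0 is {0}
Step 2: find(4) -> no change; set of 4 is {4}
Step 3: union(6, 2) -> merged; set of 6 now {2, 6}
Step 4: union(0, 2) -> merged; set of 0 now {0, 2, 6}
Step 5: find(0) -> no change; set of 0 is {0, 2, 6}
Step 6: union(1, 4) -> merged; set of 1 now {1, 4}
Step 7: union(2, 9) -> merged; set of 2 now {0, 2, 6, 9}
Step 8: find(5) -> no change; set of 5 is {5}
Step 9: find(7) -> no change; set of 7 is {7}
Step 10: union(0, 1) -> merged; set of 0 now {0, 1, 2, 4, 6, 9}
Step 11: union(2, 7) -> merged; set of 2 now {0, 1, 2, 4, 6, 7, 9}
Step 12: find(6) -> no change; set of 6 is {0, 1, 2, 4, 6, 7, 9}
Step 13: union(0, 2) -> already same set; set of 0 now {0, 1, 2, 4, 6, 7, 9}
Step 14: union(6, 0) -> already same set; set of 6 now {0, 1, 2, 4, 6, 7, 9}
Step 15: find(9) -> no change; set of 9 is {0, 1, 2, 4, 6, 7, 9}
Set of 0: {0, 1, 2, 4, 6, 7, 9}; 1 is a member.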